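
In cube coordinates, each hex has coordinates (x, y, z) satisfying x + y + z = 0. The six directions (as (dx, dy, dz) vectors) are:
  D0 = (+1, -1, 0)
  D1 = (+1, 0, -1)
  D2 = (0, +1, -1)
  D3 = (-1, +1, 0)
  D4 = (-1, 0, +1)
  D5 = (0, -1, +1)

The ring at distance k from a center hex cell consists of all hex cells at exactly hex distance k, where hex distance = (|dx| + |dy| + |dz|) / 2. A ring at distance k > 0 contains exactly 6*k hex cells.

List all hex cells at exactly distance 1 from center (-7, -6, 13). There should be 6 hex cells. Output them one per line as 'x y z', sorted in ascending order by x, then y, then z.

Answer: -8 -6 14
-8 -5 13
-7 -7 14
-7 -5 12
-6 -7 13
-6 -6 12

Derivation:
Walk ring at distance 1 from (-7, -6, 13):
Start at center + D4*1 = (-8, -6, 14)
  hex 0: (-8, -6, 14)
  hex 1: (-7, -7, 14)
  hex 2: (-6, -7, 13)
  hex 3: (-6, -6, 12)
  hex 4: (-7, -5, 12)
  hex 5: (-8, -5, 13)
Sorted: 6 hexes.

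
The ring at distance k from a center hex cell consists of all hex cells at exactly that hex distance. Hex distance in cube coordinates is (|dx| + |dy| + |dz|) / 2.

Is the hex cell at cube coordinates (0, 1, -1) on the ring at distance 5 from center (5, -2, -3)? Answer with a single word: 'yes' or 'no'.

Answer: yes

Derivation:
|px - cx| = |0 - 5| = 5
|py - cy| = |1 - (-2)| = 3
|pz - cz| = |-1 - (-3)| = 2
distance = (5+3+2)/2 = 10/2 = 5
radius = 5; distance == radius -> yes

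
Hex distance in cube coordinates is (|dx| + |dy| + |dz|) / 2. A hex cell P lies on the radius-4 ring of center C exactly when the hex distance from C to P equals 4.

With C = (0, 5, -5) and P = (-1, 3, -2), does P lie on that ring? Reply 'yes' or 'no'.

|px - cx| = |-1 - 0| = 1
|py - cy| = |3 - 5| = 2
|pz - cz| = |-2 - (-5)| = 3
distance = (1+2+3)/2 = 6/2 = 3
radius = 4; distance != radius -> no

Answer: no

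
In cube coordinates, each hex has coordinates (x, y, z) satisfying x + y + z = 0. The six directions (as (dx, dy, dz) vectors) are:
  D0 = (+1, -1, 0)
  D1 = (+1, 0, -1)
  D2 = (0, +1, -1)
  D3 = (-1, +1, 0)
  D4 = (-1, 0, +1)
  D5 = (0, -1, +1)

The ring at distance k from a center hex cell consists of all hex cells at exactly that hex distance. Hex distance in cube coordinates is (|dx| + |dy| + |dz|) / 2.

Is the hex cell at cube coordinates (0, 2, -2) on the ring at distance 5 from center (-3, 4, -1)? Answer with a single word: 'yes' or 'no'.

|px - cx| = |0 - (-3)| = 3
|py - cy| = |2 - 4| = 2
|pz - cz| = |-2 - (-1)| = 1
distance = (3+2+1)/2 = 6/2 = 3
radius = 5; distance != radius -> no

Answer: no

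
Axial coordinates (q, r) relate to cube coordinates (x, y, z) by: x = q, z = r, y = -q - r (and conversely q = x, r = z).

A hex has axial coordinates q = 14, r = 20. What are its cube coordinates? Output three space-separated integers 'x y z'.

x = q = 14
z = r = 20
y = -x - z = -(14) - (20) = -34

Answer: 14 -34 20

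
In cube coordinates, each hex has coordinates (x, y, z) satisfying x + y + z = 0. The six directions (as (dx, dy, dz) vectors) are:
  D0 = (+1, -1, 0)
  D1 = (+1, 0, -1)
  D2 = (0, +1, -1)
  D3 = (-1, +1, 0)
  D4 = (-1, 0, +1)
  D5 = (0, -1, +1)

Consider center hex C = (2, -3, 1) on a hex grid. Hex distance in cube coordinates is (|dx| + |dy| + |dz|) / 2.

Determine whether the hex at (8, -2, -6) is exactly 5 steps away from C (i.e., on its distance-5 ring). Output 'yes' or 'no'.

Answer: no

Derivation:
|px - cx| = |8 - 2| = 6
|py - cy| = |-2 - (-3)| = 1
|pz - cz| = |-6 - 1| = 7
distance = (6+1+7)/2 = 14/2 = 7
radius = 5; distance != radius -> no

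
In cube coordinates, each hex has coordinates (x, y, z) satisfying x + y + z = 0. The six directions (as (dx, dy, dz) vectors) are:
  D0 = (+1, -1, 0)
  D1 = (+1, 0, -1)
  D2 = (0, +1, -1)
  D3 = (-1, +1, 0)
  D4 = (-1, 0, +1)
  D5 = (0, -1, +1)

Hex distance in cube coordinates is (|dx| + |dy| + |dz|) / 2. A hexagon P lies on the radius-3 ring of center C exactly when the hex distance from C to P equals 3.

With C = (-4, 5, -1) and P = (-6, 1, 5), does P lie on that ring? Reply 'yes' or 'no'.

Answer: no

Derivation:
|px - cx| = |-6 - (-4)| = 2
|py - cy| = |1 - 5| = 4
|pz - cz| = |5 - (-1)| = 6
distance = (2+4+6)/2 = 12/2 = 6
radius = 3; distance != radius -> no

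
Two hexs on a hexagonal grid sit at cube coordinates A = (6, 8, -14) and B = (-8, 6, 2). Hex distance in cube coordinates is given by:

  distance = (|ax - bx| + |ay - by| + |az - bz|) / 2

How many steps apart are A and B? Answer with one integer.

Answer: 16

Derivation:
|ax - bx| = |6 - (-8)| = 14
|ay - by| = |8 - 6| = 2
|az - bz| = |-14 - 2| = 16
distance = (14 + 2 + 16) / 2 = 32 / 2 = 16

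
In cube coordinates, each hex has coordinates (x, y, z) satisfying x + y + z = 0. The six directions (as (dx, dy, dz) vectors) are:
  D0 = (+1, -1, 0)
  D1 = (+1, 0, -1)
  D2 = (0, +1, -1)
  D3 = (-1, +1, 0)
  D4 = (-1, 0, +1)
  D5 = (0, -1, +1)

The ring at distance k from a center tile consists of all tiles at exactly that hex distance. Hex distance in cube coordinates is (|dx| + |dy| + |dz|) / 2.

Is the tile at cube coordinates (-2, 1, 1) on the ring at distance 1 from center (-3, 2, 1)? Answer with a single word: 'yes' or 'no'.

Answer: yes

Derivation:
|px - cx| = |-2 - (-3)| = 1
|py - cy| = |1 - 2| = 1
|pz - cz| = |1 - 1| = 0
distance = (1+1+0)/2 = 2/2 = 1
radius = 1; distance == radius -> yes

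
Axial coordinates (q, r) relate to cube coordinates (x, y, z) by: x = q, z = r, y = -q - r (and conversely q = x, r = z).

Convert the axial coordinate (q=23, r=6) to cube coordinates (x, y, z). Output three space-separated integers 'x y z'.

Answer: 23 -29 6

Derivation:
x = q = 23
z = r = 6
y = -x - z = -(23) - (6) = -29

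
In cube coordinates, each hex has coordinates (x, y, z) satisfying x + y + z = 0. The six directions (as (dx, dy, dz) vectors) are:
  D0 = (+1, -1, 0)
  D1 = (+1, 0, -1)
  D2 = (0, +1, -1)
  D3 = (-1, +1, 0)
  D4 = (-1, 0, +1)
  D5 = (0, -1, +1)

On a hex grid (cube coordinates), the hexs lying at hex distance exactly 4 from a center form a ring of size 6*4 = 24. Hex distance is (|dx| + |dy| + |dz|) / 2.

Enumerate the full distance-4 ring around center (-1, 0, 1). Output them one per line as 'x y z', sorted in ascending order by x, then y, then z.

Answer: -5 0 5
-5 1 4
-5 2 3
-5 3 2
-5 4 1
-4 -1 5
-4 4 0
-3 -2 5
-3 4 -1
-2 -3 5
-2 4 -2
-1 -4 5
-1 4 -3
0 -4 4
0 3 -3
1 -4 3
1 2 -3
2 -4 2
2 1 -3
3 -4 1
3 -3 0
3 -2 -1
3 -1 -2
3 0 -3

Derivation:
Walk ring at distance 4 from (-1, 0, 1):
Start at center + D4*4 = (-5, 0, 5)
  hex 0: (-5, 0, 5)
  hex 1: (-4, -1, 5)
  hex 2: (-3, -2, 5)
  hex 3: (-2, -3, 5)
  hex 4: (-1, -4, 5)
  hex 5: (0, -4, 4)
  hex 6: (1, -4, 3)
  hex 7: (2, -4, 2)
  hex 8: (3, -4, 1)
  hex 9: (3, -3, 0)
  hex 10: (3, -2, -1)
  hex 11: (3, -1, -2)
  hex 12: (3, 0, -3)
  hex 13: (2, 1, -3)
  hex 14: (1, 2, -3)
  hex 15: (0, 3, -3)
  hex 16: (-1, 4, -3)
  hex 17: (-2, 4, -2)
  hex 18: (-3, 4, -1)
  hex 19: (-4, 4, 0)
  hex 20: (-5, 4, 1)
  hex 21: (-5, 3, 2)
  hex 22: (-5, 2, 3)
  hex 23: (-5, 1, 4)
Sorted: 24 hexes.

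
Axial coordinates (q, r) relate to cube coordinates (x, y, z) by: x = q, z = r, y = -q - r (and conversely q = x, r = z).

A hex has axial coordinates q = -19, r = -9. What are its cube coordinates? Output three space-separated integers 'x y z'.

Answer: -19 28 -9

Derivation:
x = q = -19
z = r = -9
y = -x - z = -(-19) - (-9) = 28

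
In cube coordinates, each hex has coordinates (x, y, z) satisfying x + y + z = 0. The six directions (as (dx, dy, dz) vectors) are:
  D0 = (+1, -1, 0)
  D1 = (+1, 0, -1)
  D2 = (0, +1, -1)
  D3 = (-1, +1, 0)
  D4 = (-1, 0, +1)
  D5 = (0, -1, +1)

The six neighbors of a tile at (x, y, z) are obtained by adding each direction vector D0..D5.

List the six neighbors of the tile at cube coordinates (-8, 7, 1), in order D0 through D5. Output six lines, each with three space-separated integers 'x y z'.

Answer: -7 6 1
-7 7 0
-8 8 0
-9 8 1
-9 7 2
-8 6 2

Derivation:
Center: (-8, 7, 1). Add each direction:
  D0: (-8, 7, 1) + (1, -1, 0) = (-7, 6, 1)
  D1: (-8, 7, 1) + (1, 0, -1) = (-7, 7, 0)
  D2: (-8, 7, 1) + (0, 1, -1) = (-8, 8, 0)
  D3: (-8, 7, 1) + (-1, 1, 0) = (-9, 8, 1)
  D4: (-8, 7, 1) + (-1, 0, 1) = (-9, 7, 2)
  D5: (-8, 7, 1) + (0, -1, 1) = (-8, 6, 2)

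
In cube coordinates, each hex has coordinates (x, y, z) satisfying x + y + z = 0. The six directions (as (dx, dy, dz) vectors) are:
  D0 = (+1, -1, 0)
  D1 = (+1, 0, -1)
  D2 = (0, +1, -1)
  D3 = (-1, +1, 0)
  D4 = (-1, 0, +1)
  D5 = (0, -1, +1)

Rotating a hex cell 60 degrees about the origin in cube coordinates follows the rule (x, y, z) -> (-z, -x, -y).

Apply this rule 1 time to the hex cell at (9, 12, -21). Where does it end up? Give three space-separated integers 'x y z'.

Answer: 21 -9 -12

Derivation:
Start: (9, 12, -21)
Step 1: (9, 12, -21) -> (-(-21), -(9), -(12)) = (21, -9, -12)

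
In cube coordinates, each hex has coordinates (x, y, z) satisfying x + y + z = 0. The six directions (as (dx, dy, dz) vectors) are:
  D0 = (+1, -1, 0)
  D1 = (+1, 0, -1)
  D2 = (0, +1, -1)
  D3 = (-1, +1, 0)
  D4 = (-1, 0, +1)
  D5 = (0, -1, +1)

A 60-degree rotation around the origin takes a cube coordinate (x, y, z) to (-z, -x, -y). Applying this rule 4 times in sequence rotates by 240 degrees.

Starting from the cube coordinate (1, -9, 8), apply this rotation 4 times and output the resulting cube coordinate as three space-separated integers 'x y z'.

Start: (1, -9, 8)
Step 1: (1, -9, 8) -> (-(8), -(1), -(-9)) = (-8, -1, 9)
Step 2: (-8, -1, 9) -> (-(9), -(-8), -(-1)) = (-9, 8, 1)
Step 3: (-9, 8, 1) -> (-(1), -(-9), -(8)) = (-1, 9, -8)
Step 4: (-1, 9, -8) -> (-(-8), -(-1), -(9)) = (8, 1, -9)

Answer: 8 1 -9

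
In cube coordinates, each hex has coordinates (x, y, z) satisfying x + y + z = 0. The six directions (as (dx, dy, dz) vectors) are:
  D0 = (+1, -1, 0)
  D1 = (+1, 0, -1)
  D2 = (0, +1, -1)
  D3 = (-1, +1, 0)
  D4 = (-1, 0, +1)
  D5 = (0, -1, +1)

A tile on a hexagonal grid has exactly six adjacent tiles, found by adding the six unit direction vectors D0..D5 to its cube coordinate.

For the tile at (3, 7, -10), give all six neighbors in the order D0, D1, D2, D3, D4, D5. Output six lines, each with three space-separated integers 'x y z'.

Answer: 4 6 -10
4 7 -11
3 8 -11
2 8 -10
2 7 -9
3 6 -9

Derivation:
Center: (3, 7, -10). Add each direction:
  D0: (3, 7, -10) + (1, -1, 0) = (4, 6, -10)
  D1: (3, 7, -10) + (1, 0, -1) = (4, 7, -11)
  D2: (3, 7, -10) + (0, 1, -1) = (3, 8, -11)
  D3: (3, 7, -10) + (-1, 1, 0) = (2, 8, -10)
  D4: (3, 7, -10) + (-1, 0, 1) = (2, 7, -9)
  D5: (3, 7, -10) + (0, -1, 1) = (3, 6, -9)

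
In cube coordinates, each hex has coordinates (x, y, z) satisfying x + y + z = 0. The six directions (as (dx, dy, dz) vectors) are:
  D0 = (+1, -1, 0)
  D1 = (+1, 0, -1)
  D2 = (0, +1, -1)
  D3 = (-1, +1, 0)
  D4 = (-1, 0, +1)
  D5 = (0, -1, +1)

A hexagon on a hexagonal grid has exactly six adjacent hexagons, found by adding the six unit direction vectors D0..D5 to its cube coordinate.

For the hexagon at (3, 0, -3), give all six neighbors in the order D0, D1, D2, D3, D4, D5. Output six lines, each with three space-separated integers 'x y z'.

Answer: 4 -1 -3
4 0 -4
3 1 -4
2 1 -3
2 0 -2
3 -1 -2

Derivation:
Center: (3, 0, -3). Add each direction:
  D0: (3, 0, -3) + (1, -1, 0) = (4, -1, -3)
  D1: (3, 0, -3) + (1, 0, -1) = (4, 0, -4)
  D2: (3, 0, -3) + (0, 1, -1) = (3, 1, -4)
  D3: (3, 0, -3) + (-1, 1, 0) = (2, 1, -3)
  D4: (3, 0, -3) + (-1, 0, 1) = (2, 0, -2)
  D5: (3, 0, -3) + (0, -1, 1) = (3, -1, -2)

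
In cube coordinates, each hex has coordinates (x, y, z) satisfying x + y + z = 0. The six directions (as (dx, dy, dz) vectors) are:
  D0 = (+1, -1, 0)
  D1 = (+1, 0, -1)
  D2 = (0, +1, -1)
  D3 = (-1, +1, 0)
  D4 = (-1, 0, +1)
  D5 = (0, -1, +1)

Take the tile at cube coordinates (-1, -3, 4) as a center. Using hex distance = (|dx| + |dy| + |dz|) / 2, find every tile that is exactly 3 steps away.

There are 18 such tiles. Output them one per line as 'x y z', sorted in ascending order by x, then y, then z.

Walk ring at distance 3 from (-1, -3, 4):
Start at center + D4*3 = (-4, -3, 7)
  hex 0: (-4, -3, 7)
  hex 1: (-3, -4, 7)
  hex 2: (-2, -5, 7)
  hex 3: (-1, -6, 7)
  hex 4: (0, -6, 6)
  hex 5: (1, -6, 5)
  hex 6: (2, -6, 4)
  hex 7: (2, -5, 3)
  hex 8: (2, -4, 2)
  hex 9: (2, -3, 1)
  hex 10: (1, -2, 1)
  hex 11: (0, -1, 1)
  hex 12: (-1, 0, 1)
  hex 13: (-2, 0, 2)
  hex 14: (-3, 0, 3)
  hex 15: (-4, 0, 4)
  hex 16: (-4, -1, 5)
  hex 17: (-4, -2, 6)
Sorted: 18 hexes.

Answer: -4 -3 7
-4 -2 6
-4 -1 5
-4 0 4
-3 -4 7
-3 0 3
-2 -5 7
-2 0 2
-1 -6 7
-1 0 1
0 -6 6
0 -1 1
1 -6 5
1 -2 1
2 -6 4
2 -5 3
2 -4 2
2 -3 1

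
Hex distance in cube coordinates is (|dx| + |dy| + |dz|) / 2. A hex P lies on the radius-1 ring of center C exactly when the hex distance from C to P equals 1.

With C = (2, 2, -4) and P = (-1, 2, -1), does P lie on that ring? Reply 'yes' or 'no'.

|px - cx| = |-1 - 2| = 3
|py - cy| = |2 - 2| = 0
|pz - cz| = |-1 - (-4)| = 3
distance = (3+0+3)/2 = 6/2 = 3
radius = 1; distance != radius -> no

Answer: no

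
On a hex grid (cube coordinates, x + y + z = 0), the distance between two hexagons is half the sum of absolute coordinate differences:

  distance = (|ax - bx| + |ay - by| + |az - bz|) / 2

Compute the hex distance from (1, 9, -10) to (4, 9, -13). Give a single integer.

Answer: 3

Derivation:
|ax - bx| = |1 - 4| = 3
|ay - by| = |9 - 9| = 0
|az - bz| = |-10 - (-13)| = 3
distance = (3 + 0 + 3) / 2 = 6 / 2 = 3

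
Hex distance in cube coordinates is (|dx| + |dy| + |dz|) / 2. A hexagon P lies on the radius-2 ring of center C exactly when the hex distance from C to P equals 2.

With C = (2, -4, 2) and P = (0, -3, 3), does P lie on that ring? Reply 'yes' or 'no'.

Answer: yes

Derivation:
|px - cx| = |0 - 2| = 2
|py - cy| = |-3 - (-4)| = 1
|pz - cz| = |3 - 2| = 1
distance = (2+1+1)/2 = 4/2 = 2
radius = 2; distance == radius -> yes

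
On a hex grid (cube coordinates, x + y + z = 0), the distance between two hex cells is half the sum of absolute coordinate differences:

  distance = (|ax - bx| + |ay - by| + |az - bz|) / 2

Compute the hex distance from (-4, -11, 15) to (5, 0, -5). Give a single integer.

|ax - bx| = |-4 - 5| = 9
|ay - by| = |-11 - 0| = 11
|az - bz| = |15 - (-5)| = 20
distance = (9 + 11 + 20) / 2 = 40 / 2 = 20

Answer: 20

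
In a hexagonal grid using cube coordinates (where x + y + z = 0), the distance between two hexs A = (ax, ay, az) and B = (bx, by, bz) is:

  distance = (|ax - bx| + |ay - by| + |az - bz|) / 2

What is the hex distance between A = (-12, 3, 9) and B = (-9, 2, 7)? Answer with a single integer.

Answer: 3

Derivation:
|ax - bx| = |-12 - (-9)| = 3
|ay - by| = |3 - 2| = 1
|az - bz| = |9 - 7| = 2
distance = (3 + 1 + 2) / 2 = 6 / 2 = 3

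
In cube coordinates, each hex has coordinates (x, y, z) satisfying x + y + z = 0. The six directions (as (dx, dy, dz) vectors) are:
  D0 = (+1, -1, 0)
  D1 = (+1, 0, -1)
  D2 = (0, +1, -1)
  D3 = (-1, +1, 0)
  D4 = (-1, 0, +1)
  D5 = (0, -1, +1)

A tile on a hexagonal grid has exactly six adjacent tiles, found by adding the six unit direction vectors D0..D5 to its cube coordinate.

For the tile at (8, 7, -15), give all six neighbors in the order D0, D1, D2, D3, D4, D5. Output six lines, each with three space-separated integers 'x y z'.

Answer: 9 6 -15
9 7 -16
8 8 -16
7 8 -15
7 7 -14
8 6 -14

Derivation:
Center: (8, 7, -15). Add each direction:
  D0: (8, 7, -15) + (1, -1, 0) = (9, 6, -15)
  D1: (8, 7, -15) + (1, 0, -1) = (9, 7, -16)
  D2: (8, 7, -15) + (0, 1, -1) = (8, 8, -16)
  D3: (8, 7, -15) + (-1, 1, 0) = (7, 8, -15)
  D4: (8, 7, -15) + (-1, 0, 1) = (7, 7, -14)
  D5: (8, 7, -15) + (0, -1, 1) = (8, 6, -14)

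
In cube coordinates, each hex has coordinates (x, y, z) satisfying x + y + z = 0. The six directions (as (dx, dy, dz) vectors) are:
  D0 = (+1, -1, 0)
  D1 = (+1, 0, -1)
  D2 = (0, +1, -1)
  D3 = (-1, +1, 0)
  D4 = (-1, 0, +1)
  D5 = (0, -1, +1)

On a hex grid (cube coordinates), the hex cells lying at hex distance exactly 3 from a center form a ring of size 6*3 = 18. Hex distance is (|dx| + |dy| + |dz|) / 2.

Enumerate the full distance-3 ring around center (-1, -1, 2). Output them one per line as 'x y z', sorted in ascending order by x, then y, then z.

Walk ring at distance 3 from (-1, -1, 2):
Start at center + D4*3 = (-4, -1, 5)
  hex 0: (-4, -1, 5)
  hex 1: (-3, -2, 5)
  hex 2: (-2, -3, 5)
  hex 3: (-1, -4, 5)
  hex 4: (0, -4, 4)
  hex 5: (1, -4, 3)
  hex 6: (2, -4, 2)
  hex 7: (2, -3, 1)
  hex 8: (2, -2, 0)
  hex 9: (2, -1, -1)
  hex 10: (1, 0, -1)
  hex 11: (0, 1, -1)
  hex 12: (-1, 2, -1)
  hex 13: (-2, 2, 0)
  hex 14: (-3, 2, 1)
  hex 15: (-4, 2, 2)
  hex 16: (-4, 1, 3)
  hex 17: (-4, 0, 4)
Sorted: 18 hexes.

Answer: -4 -1 5
-4 0 4
-4 1 3
-4 2 2
-3 -2 5
-3 2 1
-2 -3 5
-2 2 0
-1 -4 5
-1 2 -1
0 -4 4
0 1 -1
1 -4 3
1 0 -1
2 -4 2
2 -3 1
2 -2 0
2 -1 -1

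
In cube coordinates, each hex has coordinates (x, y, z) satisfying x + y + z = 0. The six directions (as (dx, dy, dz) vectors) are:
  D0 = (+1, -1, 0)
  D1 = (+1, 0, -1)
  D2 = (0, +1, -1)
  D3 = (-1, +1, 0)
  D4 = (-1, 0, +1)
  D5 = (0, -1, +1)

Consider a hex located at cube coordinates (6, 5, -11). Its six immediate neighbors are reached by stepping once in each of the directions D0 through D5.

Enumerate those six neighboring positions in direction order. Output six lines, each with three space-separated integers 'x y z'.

Center: (6, 5, -11). Add each direction:
  D0: (6, 5, -11) + (1, -1, 0) = (7, 4, -11)
  D1: (6, 5, -11) + (1, 0, -1) = (7, 5, -12)
  D2: (6, 5, -11) + (0, 1, -1) = (6, 6, -12)
  D3: (6, 5, -11) + (-1, 1, 0) = (5, 6, -11)
  D4: (6, 5, -11) + (-1, 0, 1) = (5, 5, -10)
  D5: (6, 5, -11) + (0, -1, 1) = (6, 4, -10)

Answer: 7 4 -11
7 5 -12
6 6 -12
5 6 -11
5 5 -10
6 4 -10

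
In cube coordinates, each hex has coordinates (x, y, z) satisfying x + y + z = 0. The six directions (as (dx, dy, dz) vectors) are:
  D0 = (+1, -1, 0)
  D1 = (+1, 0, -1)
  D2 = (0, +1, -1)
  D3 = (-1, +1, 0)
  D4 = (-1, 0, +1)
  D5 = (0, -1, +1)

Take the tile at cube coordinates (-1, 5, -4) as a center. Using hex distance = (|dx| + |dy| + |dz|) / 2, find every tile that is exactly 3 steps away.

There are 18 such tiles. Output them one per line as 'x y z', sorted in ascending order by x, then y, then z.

Walk ring at distance 3 from (-1, 5, -4):
Start at center + D4*3 = (-4, 5, -1)
  hex 0: (-4, 5, -1)
  hex 1: (-3, 4, -1)
  hex 2: (-2, 3, -1)
  hex 3: (-1, 2, -1)
  hex 4: (0, 2, -2)
  hex 5: (1, 2, -3)
  hex 6: (2, 2, -4)
  hex 7: (2, 3, -5)
  hex 8: (2, 4, -6)
  hex 9: (2, 5, -7)
  hex 10: (1, 6, -7)
  hex 11: (0, 7, -7)
  hex 12: (-1, 8, -7)
  hex 13: (-2, 8, -6)
  hex 14: (-3, 8, -5)
  hex 15: (-4, 8, -4)
  hex 16: (-4, 7, -3)
  hex 17: (-4, 6, -2)
Sorted: 18 hexes.

Answer: -4 5 -1
-4 6 -2
-4 7 -3
-4 8 -4
-3 4 -1
-3 8 -5
-2 3 -1
-2 8 -6
-1 2 -1
-1 8 -7
0 2 -2
0 7 -7
1 2 -3
1 6 -7
2 2 -4
2 3 -5
2 4 -6
2 5 -7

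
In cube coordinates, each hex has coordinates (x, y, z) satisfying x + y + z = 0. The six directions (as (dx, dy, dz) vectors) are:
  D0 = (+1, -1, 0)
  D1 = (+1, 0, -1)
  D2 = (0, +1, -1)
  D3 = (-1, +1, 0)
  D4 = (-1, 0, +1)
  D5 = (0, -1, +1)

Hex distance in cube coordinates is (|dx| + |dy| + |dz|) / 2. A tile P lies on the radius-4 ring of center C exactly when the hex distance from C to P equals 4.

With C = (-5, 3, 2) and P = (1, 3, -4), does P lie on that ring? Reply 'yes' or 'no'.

|px - cx| = |1 - (-5)| = 6
|py - cy| = |3 - 3| = 0
|pz - cz| = |-4 - 2| = 6
distance = (6+0+6)/2 = 12/2 = 6
radius = 4; distance != radius -> no

Answer: no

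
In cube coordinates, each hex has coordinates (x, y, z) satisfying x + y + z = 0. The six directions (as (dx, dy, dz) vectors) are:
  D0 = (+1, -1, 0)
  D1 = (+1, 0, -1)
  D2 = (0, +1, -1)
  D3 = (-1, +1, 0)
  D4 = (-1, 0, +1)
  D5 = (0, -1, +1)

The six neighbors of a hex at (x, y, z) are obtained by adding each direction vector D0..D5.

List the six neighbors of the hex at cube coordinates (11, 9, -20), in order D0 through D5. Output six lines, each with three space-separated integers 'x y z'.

Answer: 12 8 -20
12 9 -21
11 10 -21
10 10 -20
10 9 -19
11 8 -19

Derivation:
Center: (11, 9, -20). Add each direction:
  D0: (11, 9, -20) + (1, -1, 0) = (12, 8, -20)
  D1: (11, 9, -20) + (1, 0, -1) = (12, 9, -21)
  D2: (11, 9, -20) + (0, 1, -1) = (11, 10, -21)
  D3: (11, 9, -20) + (-1, 1, 0) = (10, 10, -20)
  D4: (11, 9, -20) + (-1, 0, 1) = (10, 9, -19)
  D5: (11, 9, -20) + (0, -1, 1) = (11, 8, -19)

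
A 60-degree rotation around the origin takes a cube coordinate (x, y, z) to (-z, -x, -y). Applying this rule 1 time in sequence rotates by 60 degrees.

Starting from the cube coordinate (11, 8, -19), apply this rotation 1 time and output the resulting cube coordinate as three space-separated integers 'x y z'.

Answer: 19 -11 -8

Derivation:
Start: (11, 8, -19)
Step 1: (11, 8, -19) -> (-(-19), -(11), -(8)) = (19, -11, -8)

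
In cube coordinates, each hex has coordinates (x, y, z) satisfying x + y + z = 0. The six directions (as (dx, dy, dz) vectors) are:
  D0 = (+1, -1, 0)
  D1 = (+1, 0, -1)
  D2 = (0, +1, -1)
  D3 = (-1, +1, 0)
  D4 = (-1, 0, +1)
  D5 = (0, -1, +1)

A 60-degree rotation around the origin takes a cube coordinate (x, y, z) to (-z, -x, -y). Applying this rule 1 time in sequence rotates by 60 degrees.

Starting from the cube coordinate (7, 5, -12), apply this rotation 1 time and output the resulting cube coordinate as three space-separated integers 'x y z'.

Start: (7, 5, -12)
Step 1: (7, 5, -12) -> (-(-12), -(7), -(5)) = (12, -7, -5)

Answer: 12 -7 -5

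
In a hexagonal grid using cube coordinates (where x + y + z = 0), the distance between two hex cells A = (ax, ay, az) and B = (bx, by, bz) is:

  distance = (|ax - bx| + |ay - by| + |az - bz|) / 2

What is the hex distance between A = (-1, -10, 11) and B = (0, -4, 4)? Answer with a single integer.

Answer: 7

Derivation:
|ax - bx| = |-1 - 0| = 1
|ay - by| = |-10 - (-4)| = 6
|az - bz| = |11 - 4| = 7
distance = (1 + 6 + 7) / 2 = 14 / 2 = 7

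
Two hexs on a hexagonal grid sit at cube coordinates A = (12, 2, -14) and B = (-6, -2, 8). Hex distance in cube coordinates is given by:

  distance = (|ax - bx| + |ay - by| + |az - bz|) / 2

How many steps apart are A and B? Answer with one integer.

Answer: 22

Derivation:
|ax - bx| = |12 - (-6)| = 18
|ay - by| = |2 - (-2)| = 4
|az - bz| = |-14 - 8| = 22
distance = (18 + 4 + 22) / 2 = 44 / 2 = 22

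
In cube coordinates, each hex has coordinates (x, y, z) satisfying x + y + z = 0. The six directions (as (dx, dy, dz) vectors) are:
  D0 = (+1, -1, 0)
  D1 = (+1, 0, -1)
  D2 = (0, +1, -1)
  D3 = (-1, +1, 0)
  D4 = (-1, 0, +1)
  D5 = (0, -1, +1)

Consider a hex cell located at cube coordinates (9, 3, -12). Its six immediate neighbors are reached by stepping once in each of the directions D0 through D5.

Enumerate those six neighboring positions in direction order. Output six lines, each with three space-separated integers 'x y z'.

Answer: 10 2 -12
10 3 -13
9 4 -13
8 4 -12
8 3 -11
9 2 -11

Derivation:
Center: (9, 3, -12). Add each direction:
  D0: (9, 3, -12) + (1, -1, 0) = (10, 2, -12)
  D1: (9, 3, -12) + (1, 0, -1) = (10, 3, -13)
  D2: (9, 3, -12) + (0, 1, -1) = (9, 4, -13)
  D3: (9, 3, -12) + (-1, 1, 0) = (8, 4, -12)
  D4: (9, 3, -12) + (-1, 0, 1) = (8, 3, -11)
  D5: (9, 3, -12) + (0, -1, 1) = (9, 2, -11)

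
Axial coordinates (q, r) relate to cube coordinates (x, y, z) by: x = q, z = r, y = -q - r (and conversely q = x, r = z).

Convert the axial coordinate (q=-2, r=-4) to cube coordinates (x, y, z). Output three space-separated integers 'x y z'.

x = q = -2
z = r = -4
y = -x - z = -(-2) - (-4) = 6

Answer: -2 6 -4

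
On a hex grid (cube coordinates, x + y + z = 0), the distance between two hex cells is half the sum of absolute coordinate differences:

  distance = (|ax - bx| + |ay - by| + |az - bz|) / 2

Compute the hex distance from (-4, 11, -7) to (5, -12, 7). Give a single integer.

|ax - bx| = |-4 - 5| = 9
|ay - by| = |11 - (-12)| = 23
|az - bz| = |-7 - 7| = 14
distance = (9 + 23 + 14) / 2 = 46 / 2 = 23

Answer: 23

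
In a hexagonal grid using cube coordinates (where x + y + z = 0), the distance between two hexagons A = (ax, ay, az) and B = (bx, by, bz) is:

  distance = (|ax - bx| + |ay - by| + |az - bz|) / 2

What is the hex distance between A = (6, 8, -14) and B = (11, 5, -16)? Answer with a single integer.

|ax - bx| = |6 - 11| = 5
|ay - by| = |8 - 5| = 3
|az - bz| = |-14 - (-16)| = 2
distance = (5 + 3 + 2) / 2 = 10 / 2 = 5

Answer: 5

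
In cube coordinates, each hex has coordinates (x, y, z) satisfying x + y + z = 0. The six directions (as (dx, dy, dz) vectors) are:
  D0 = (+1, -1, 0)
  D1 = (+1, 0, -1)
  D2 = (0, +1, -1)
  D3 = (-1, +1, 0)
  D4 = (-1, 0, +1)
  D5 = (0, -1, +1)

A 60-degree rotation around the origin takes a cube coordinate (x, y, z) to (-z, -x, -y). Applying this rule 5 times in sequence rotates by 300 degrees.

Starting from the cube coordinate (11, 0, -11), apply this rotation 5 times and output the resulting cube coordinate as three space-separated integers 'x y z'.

Answer: 0 11 -11

Derivation:
Start: (11, 0, -11)
Step 1: (11, 0, -11) -> (-(-11), -(11), -(0)) = (11, -11, 0)
Step 2: (11, -11, 0) -> (-(0), -(11), -(-11)) = (0, -11, 11)
Step 3: (0, -11, 11) -> (-(11), -(0), -(-11)) = (-11, 0, 11)
Step 4: (-11, 0, 11) -> (-(11), -(-11), -(0)) = (-11, 11, 0)
Step 5: (-11, 11, 0) -> (-(0), -(-11), -(11)) = (0, 11, -11)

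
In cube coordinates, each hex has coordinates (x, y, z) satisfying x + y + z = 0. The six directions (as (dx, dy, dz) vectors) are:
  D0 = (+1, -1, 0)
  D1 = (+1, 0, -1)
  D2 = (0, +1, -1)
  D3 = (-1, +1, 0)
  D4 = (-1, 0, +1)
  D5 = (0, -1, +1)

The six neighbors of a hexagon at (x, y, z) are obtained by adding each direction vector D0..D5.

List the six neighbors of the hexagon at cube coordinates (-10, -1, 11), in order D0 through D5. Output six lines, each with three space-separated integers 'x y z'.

Answer: -9 -2 11
-9 -1 10
-10 0 10
-11 0 11
-11 -1 12
-10 -2 12

Derivation:
Center: (-10, -1, 11). Add each direction:
  D0: (-10, -1, 11) + (1, -1, 0) = (-9, -2, 11)
  D1: (-10, -1, 11) + (1, 0, -1) = (-9, -1, 10)
  D2: (-10, -1, 11) + (0, 1, -1) = (-10, 0, 10)
  D3: (-10, -1, 11) + (-1, 1, 0) = (-11, 0, 11)
  D4: (-10, -1, 11) + (-1, 0, 1) = (-11, -1, 12)
  D5: (-10, -1, 11) + (0, -1, 1) = (-10, -2, 12)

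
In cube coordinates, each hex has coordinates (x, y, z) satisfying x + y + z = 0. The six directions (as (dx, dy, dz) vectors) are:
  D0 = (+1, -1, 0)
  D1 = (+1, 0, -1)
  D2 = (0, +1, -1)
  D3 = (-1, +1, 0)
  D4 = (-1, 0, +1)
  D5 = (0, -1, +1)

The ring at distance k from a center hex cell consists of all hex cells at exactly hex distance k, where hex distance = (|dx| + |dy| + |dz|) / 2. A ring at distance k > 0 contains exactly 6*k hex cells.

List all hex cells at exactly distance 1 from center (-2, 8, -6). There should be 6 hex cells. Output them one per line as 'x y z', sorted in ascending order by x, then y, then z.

Walk ring at distance 1 from (-2, 8, -6):
Start at center + D4*1 = (-3, 8, -5)
  hex 0: (-3, 8, -5)
  hex 1: (-2, 7, -5)
  hex 2: (-1, 7, -6)
  hex 3: (-1, 8, -7)
  hex 4: (-2, 9, -7)
  hex 5: (-3, 9, -6)
Sorted: 6 hexes.

Answer: -3 8 -5
-3 9 -6
-2 7 -5
-2 9 -7
-1 7 -6
-1 8 -7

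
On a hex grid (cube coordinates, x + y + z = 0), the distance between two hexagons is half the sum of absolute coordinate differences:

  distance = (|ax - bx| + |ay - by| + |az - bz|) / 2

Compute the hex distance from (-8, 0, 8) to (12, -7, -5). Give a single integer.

|ax - bx| = |-8 - 12| = 20
|ay - by| = |0 - (-7)| = 7
|az - bz| = |8 - (-5)| = 13
distance = (20 + 7 + 13) / 2 = 40 / 2 = 20

Answer: 20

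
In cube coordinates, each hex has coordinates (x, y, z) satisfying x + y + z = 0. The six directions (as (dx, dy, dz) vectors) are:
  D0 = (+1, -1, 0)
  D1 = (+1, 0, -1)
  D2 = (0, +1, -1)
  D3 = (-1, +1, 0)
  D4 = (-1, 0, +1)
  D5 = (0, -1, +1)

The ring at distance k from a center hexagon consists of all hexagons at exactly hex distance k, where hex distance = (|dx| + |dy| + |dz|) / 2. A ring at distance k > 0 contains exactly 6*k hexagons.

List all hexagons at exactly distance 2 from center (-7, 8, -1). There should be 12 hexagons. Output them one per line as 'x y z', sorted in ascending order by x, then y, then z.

Answer: -9 8 1
-9 9 0
-9 10 -1
-8 7 1
-8 10 -2
-7 6 1
-7 10 -3
-6 6 0
-6 9 -3
-5 6 -1
-5 7 -2
-5 8 -3

Derivation:
Walk ring at distance 2 from (-7, 8, -1):
Start at center + D4*2 = (-9, 8, 1)
  hex 0: (-9, 8, 1)
  hex 1: (-8, 7, 1)
  hex 2: (-7, 6, 1)
  hex 3: (-6, 6, 0)
  hex 4: (-5, 6, -1)
  hex 5: (-5, 7, -2)
  hex 6: (-5, 8, -3)
  hex 7: (-6, 9, -3)
  hex 8: (-7, 10, -3)
  hex 9: (-8, 10, -2)
  hex 10: (-9, 10, -1)
  hex 11: (-9, 9, 0)
Sorted: 12 hexes.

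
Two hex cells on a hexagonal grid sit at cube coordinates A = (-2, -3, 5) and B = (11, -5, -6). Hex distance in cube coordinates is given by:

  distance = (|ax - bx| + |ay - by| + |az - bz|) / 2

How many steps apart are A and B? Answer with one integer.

Answer: 13

Derivation:
|ax - bx| = |-2 - 11| = 13
|ay - by| = |-3 - (-5)| = 2
|az - bz| = |5 - (-6)| = 11
distance = (13 + 2 + 11) / 2 = 26 / 2 = 13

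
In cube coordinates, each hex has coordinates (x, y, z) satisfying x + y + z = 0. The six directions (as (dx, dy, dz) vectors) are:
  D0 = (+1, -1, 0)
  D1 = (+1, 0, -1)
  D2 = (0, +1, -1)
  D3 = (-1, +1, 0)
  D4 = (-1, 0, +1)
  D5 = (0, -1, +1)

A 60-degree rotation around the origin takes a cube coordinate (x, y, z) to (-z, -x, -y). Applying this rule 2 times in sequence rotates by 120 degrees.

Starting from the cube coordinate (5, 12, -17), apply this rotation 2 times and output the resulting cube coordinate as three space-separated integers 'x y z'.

Start: (5, 12, -17)
Step 1: (5, 12, -17) -> (-(-17), -(5), -(12)) = (17, -5, -12)
Step 2: (17, -5, -12) -> (-(-12), -(17), -(-5)) = (12, -17, 5)

Answer: 12 -17 5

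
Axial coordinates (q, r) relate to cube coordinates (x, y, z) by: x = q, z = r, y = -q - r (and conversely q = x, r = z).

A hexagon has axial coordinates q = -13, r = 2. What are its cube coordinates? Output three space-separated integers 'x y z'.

x = q = -13
z = r = 2
y = -x - z = -(-13) - (2) = 11

Answer: -13 11 2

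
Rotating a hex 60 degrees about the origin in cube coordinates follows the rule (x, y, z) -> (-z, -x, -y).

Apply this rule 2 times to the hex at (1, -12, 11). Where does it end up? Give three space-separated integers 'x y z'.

Answer: -12 11 1

Derivation:
Start: (1, -12, 11)
Step 1: (1, -12, 11) -> (-(11), -(1), -(-12)) = (-11, -1, 12)
Step 2: (-11, -1, 12) -> (-(12), -(-11), -(-1)) = (-12, 11, 1)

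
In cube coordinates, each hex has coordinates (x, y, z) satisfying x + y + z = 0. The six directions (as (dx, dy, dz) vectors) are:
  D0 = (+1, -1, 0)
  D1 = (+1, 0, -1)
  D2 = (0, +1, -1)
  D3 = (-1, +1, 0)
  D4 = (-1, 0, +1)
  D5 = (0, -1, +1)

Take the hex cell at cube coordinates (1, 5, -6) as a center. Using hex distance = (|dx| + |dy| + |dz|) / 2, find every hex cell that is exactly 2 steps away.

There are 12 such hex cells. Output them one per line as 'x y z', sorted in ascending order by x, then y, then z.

Answer: -1 5 -4
-1 6 -5
-1 7 -6
0 4 -4
0 7 -7
1 3 -4
1 7 -8
2 3 -5
2 6 -8
3 3 -6
3 4 -7
3 5 -8

Derivation:
Walk ring at distance 2 from (1, 5, -6):
Start at center + D4*2 = (-1, 5, -4)
  hex 0: (-1, 5, -4)
  hex 1: (0, 4, -4)
  hex 2: (1, 3, -4)
  hex 3: (2, 3, -5)
  hex 4: (3, 3, -6)
  hex 5: (3, 4, -7)
  hex 6: (3, 5, -8)
  hex 7: (2, 6, -8)
  hex 8: (1, 7, -8)
  hex 9: (0, 7, -7)
  hex 10: (-1, 7, -6)
  hex 11: (-1, 6, -5)
Sorted: 12 hexes.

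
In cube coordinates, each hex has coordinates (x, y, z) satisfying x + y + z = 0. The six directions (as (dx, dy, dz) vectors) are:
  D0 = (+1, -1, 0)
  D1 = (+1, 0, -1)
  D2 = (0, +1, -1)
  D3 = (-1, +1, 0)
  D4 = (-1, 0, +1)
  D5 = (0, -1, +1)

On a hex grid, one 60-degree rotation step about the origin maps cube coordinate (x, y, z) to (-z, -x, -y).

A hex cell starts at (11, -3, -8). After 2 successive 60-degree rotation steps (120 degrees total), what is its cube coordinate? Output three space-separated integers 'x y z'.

Start: (11, -3, -8)
Step 1: (11, -3, -8) -> (-(-8), -(11), -(-3)) = (8, -11, 3)
Step 2: (8, -11, 3) -> (-(3), -(8), -(-11)) = (-3, -8, 11)

Answer: -3 -8 11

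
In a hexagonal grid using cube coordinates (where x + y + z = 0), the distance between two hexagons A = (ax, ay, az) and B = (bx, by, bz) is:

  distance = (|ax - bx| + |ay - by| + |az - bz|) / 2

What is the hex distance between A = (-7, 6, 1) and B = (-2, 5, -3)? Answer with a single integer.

|ax - bx| = |-7 - (-2)| = 5
|ay - by| = |6 - 5| = 1
|az - bz| = |1 - (-3)| = 4
distance = (5 + 1 + 4) / 2 = 10 / 2 = 5

Answer: 5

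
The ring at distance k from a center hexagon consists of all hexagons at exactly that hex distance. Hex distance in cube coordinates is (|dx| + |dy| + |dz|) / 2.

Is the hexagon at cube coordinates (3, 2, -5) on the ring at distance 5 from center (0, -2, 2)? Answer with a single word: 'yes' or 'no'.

Answer: no

Derivation:
|px - cx| = |3 - 0| = 3
|py - cy| = |2 - (-2)| = 4
|pz - cz| = |-5 - 2| = 7
distance = (3+4+7)/2 = 14/2 = 7
radius = 5; distance != radius -> no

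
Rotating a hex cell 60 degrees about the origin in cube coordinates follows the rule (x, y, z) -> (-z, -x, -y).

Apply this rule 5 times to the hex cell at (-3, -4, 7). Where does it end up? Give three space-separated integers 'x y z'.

Start: (-3, -4, 7)
Step 1: (-3, -4, 7) -> (-(7), -(-3), -(-4)) = (-7, 3, 4)
Step 2: (-7, 3, 4) -> (-(4), -(-7), -(3)) = (-4, 7, -3)
Step 3: (-4, 7, -3) -> (-(-3), -(-4), -(7)) = (3, 4, -7)
Step 4: (3, 4, -7) -> (-(-7), -(3), -(4)) = (7, -3, -4)
Step 5: (7, -3, -4) -> (-(-4), -(7), -(-3)) = (4, -7, 3)

Answer: 4 -7 3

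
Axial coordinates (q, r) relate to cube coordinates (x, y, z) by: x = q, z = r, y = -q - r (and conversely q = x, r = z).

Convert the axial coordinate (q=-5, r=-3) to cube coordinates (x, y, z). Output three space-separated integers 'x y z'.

Answer: -5 8 -3

Derivation:
x = q = -5
z = r = -3
y = -x - z = -(-5) - (-3) = 8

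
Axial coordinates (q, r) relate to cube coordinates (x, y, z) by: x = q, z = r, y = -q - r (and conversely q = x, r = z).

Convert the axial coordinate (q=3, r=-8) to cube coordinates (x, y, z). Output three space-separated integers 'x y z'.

Answer: 3 5 -8

Derivation:
x = q = 3
z = r = -8
y = -x - z = -(3) - (-8) = 5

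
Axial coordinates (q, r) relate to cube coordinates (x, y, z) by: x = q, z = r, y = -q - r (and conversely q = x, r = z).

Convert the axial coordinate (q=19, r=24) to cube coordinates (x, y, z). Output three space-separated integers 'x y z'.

x = q = 19
z = r = 24
y = -x - z = -(19) - (24) = -43

Answer: 19 -43 24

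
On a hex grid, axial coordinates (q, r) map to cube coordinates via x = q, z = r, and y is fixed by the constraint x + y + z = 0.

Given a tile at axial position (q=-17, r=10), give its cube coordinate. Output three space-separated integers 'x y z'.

x = q = -17
z = r = 10
y = -x - z = -(-17) - (10) = 7

Answer: -17 7 10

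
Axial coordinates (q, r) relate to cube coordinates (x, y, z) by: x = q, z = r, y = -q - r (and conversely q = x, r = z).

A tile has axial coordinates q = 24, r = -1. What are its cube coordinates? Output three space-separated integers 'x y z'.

Answer: 24 -23 -1

Derivation:
x = q = 24
z = r = -1
y = -x - z = -(24) - (-1) = -23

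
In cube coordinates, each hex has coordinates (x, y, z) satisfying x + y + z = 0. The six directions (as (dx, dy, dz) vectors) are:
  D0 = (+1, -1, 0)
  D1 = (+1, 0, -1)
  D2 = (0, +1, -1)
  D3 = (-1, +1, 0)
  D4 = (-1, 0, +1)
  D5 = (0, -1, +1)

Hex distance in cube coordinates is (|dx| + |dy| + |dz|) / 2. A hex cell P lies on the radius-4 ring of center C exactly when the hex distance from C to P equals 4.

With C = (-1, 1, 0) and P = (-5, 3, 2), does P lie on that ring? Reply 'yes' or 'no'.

|px - cx| = |-5 - (-1)| = 4
|py - cy| = |3 - 1| = 2
|pz - cz| = |2 - 0| = 2
distance = (4+2+2)/2 = 8/2 = 4
radius = 4; distance == radius -> yes

Answer: yes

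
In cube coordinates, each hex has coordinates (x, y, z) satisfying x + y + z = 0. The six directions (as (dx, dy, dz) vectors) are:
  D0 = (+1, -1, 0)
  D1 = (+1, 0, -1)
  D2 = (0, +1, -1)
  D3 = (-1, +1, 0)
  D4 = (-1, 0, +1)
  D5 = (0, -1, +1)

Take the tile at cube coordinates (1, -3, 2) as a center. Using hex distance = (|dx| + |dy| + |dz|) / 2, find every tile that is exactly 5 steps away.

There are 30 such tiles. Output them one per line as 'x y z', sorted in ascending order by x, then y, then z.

Walk ring at distance 5 from (1, -3, 2):
Start at center + D4*5 = (-4, -3, 7)
  hex 0: (-4, -3, 7)
  hex 1: (-3, -4, 7)
  hex 2: (-2, -5, 7)
  hex 3: (-1, -6, 7)
  hex 4: (0, -7, 7)
  hex 5: (1, -8, 7)
  hex 6: (2, -8, 6)
  hex 7: (3, -8, 5)
  hex 8: (4, -8, 4)
  hex 9: (5, -8, 3)
  hex 10: (6, -8, 2)
  hex 11: (6, -7, 1)
  hex 12: (6, -6, 0)
  hex 13: (6, -5, -1)
  hex 14: (6, -4, -2)
  hex 15: (6, -3, -3)
  hex 16: (5, -2, -3)
  hex 17: (4, -1, -3)
  hex 18: (3, 0, -3)
  hex 19: (2, 1, -3)
  hex 20: (1, 2, -3)
  hex 21: (0, 2, -2)
  hex 22: (-1, 2, -1)
  hex 23: (-2, 2, 0)
  hex 24: (-3, 2, 1)
  hex 25: (-4, 2, 2)
  hex 26: (-4, 1, 3)
  hex 27: (-4, 0, 4)
  hex 28: (-4, -1, 5)
  hex 29: (-4, -2, 6)
Sorted: 30 hexes.

Answer: -4 -3 7
-4 -2 6
-4 -1 5
-4 0 4
-4 1 3
-4 2 2
-3 -4 7
-3 2 1
-2 -5 7
-2 2 0
-1 -6 7
-1 2 -1
0 -7 7
0 2 -2
1 -8 7
1 2 -3
2 -8 6
2 1 -3
3 -8 5
3 0 -3
4 -8 4
4 -1 -3
5 -8 3
5 -2 -3
6 -8 2
6 -7 1
6 -6 0
6 -5 -1
6 -4 -2
6 -3 -3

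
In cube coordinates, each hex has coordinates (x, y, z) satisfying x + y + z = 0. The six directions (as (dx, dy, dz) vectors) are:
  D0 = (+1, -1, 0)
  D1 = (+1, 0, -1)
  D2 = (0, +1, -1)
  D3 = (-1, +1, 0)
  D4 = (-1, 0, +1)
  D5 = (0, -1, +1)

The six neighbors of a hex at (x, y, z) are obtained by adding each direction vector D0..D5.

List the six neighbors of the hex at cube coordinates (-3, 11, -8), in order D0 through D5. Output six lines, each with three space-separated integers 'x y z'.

Center: (-3, 11, -8). Add each direction:
  D0: (-3, 11, -8) + (1, -1, 0) = (-2, 10, -8)
  D1: (-3, 11, -8) + (1, 0, -1) = (-2, 11, -9)
  D2: (-3, 11, -8) + (0, 1, -1) = (-3, 12, -9)
  D3: (-3, 11, -8) + (-1, 1, 0) = (-4, 12, -8)
  D4: (-3, 11, -8) + (-1, 0, 1) = (-4, 11, -7)
  D5: (-3, 11, -8) + (0, -1, 1) = (-3, 10, -7)

Answer: -2 10 -8
-2 11 -9
-3 12 -9
-4 12 -8
-4 11 -7
-3 10 -7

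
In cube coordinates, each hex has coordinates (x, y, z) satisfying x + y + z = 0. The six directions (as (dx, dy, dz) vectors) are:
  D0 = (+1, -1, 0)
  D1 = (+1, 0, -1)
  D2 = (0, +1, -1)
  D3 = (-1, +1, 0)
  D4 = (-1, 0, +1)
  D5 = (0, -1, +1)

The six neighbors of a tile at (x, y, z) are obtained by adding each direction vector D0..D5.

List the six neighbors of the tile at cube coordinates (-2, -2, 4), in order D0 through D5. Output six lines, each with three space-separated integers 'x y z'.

Answer: -1 -3 4
-1 -2 3
-2 -1 3
-3 -1 4
-3 -2 5
-2 -3 5

Derivation:
Center: (-2, -2, 4). Add each direction:
  D0: (-2, -2, 4) + (1, -1, 0) = (-1, -3, 4)
  D1: (-2, -2, 4) + (1, 0, -1) = (-1, -2, 3)
  D2: (-2, -2, 4) + (0, 1, -1) = (-2, -1, 3)
  D3: (-2, -2, 4) + (-1, 1, 0) = (-3, -1, 4)
  D4: (-2, -2, 4) + (-1, 0, 1) = (-3, -2, 5)
  D5: (-2, -2, 4) + (0, -1, 1) = (-2, -3, 5)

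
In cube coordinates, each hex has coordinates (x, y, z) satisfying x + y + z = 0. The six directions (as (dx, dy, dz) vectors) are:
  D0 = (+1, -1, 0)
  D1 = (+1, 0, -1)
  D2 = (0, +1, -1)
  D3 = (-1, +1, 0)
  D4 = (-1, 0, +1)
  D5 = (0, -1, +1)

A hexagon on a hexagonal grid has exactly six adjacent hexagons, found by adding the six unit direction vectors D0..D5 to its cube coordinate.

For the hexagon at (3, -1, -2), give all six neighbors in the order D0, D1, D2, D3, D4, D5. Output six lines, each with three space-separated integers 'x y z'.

Answer: 4 -2 -2
4 -1 -3
3 0 -3
2 0 -2
2 -1 -1
3 -2 -1

Derivation:
Center: (3, -1, -2). Add each direction:
  D0: (3, -1, -2) + (1, -1, 0) = (4, -2, -2)
  D1: (3, -1, -2) + (1, 0, -1) = (4, -1, -3)
  D2: (3, -1, -2) + (0, 1, -1) = (3, 0, -3)
  D3: (3, -1, -2) + (-1, 1, 0) = (2, 0, -2)
  D4: (3, -1, -2) + (-1, 0, 1) = (2, -1, -1)
  D5: (3, -1, -2) + (0, -1, 1) = (3, -2, -1)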